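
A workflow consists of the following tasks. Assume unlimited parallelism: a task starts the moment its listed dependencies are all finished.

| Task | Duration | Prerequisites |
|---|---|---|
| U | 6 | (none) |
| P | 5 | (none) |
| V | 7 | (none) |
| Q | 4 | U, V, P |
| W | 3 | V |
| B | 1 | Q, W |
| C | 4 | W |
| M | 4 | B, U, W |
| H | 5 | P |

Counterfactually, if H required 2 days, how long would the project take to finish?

16

Actual critical path: V→Q→B→M = 7+4+1+4 = 16 ⇒ 16 days.
H has 6 days of float (longest path through it is 10).
That remains the longest chain; total 16 days.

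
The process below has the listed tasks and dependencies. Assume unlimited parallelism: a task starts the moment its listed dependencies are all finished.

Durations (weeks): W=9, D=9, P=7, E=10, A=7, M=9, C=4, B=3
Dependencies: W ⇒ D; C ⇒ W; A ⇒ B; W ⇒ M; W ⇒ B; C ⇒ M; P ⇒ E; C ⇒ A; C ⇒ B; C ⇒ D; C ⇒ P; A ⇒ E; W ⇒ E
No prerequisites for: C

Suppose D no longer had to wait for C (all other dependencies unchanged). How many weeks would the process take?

23

With the dependency in place, C→W→E = 4+9+10 = 23 sets the finish at 23 weeks.
Dropping C→D doesn't change D's earliest start (13); another predecessor still binds.
The longest chain is now C→W→E = 4+9+10 = 23, so the process takes 23 weeks.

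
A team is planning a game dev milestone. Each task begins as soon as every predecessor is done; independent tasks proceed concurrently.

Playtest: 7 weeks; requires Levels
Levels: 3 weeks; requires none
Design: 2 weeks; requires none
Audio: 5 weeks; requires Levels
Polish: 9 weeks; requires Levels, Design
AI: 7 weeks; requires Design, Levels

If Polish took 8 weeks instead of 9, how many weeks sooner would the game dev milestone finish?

1

Actual critical path: Levels→Polish = 3+9 = 12 ⇒ 12 weeks.
Since Polish is critical, the -1 change carries straight to that chain (now 11 weeks).
That remains the longest chain; total 11 weeks.
Change in finish: 11 − 12 = -1 weeks.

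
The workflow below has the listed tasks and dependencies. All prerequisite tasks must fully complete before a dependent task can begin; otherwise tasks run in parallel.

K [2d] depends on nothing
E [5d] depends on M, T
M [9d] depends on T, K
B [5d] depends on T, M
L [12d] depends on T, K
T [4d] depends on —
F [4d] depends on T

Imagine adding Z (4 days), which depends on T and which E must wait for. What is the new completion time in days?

18

Originally the schedule takes 18 days.
With Z inserted, E now waits for max(M, T, Z).
New critical path: T→M→E = 4+9+5 = 18 ⇒ 18 days.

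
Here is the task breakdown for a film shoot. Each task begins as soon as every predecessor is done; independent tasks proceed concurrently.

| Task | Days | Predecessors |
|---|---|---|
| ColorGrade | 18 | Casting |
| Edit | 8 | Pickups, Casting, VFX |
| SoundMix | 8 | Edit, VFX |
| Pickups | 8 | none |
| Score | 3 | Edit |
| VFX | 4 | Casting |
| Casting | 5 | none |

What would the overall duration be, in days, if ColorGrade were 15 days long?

25

The binding path is Casting→VFX→Edit→SoundMix = 5+4+8+8 = 25; finish at 25 days.
The longest path through ColorGrade is only 23 days, so ColorGrade has float 2.
The critical path is still Casting→VFX→Edit→SoundMix; finish is now 25 days.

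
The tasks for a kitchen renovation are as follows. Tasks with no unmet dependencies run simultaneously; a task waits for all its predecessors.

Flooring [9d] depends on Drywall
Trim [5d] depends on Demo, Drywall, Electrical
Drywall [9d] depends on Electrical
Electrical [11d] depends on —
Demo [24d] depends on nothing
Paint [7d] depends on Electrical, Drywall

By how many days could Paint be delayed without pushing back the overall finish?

2

The longest chain is Demo→Trim = 24+5 = 29; overall finish 29 days.
Longest path through Paint: 27 days (earliest finish 27, latest finish 29).
Slack of Paint = 22 − 20 = 2 days.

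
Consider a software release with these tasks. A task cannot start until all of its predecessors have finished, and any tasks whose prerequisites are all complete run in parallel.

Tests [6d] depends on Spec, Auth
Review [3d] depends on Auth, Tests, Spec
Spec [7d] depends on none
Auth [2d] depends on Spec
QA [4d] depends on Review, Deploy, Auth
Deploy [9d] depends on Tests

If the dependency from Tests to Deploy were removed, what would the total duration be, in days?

22

With the dependency in place, Spec→Auth→Tests→Deploy→QA = 7+2+6+9+4 = 28 sets the finish at 28 days.
Without Tests→Deploy, Deploy's earliest start moves from 15 to 0.
The longest chain is now Spec→Auth→Tests→Review→QA = 7+2+6+3+4 = 22, so the project takes 22 days.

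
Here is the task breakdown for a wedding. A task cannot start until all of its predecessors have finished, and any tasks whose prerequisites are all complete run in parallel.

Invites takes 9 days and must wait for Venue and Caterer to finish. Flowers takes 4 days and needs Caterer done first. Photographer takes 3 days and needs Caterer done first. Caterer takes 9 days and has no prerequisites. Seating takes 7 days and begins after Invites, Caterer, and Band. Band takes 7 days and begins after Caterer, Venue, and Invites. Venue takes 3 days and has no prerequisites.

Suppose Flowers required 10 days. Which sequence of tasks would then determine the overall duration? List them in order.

The binding path is Caterer→Invites→Band→Seating = 9+9+7+7 = 32; finish at 32 days.
Flowers is off the critical path — its longest chain is 13 days, giving 19 of slack.
That remains the longest chain; total 32 days.

Caterer, Invites, Band, Seating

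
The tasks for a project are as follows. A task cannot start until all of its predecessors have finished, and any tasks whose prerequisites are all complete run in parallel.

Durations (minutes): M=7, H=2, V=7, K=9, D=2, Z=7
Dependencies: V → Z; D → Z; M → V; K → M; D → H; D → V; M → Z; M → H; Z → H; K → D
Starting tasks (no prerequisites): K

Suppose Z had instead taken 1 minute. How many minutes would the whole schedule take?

26

Actual critical path: K→M→V→Z→H = 9+7+7+7+2 = 32 ⇒ 32 minutes.
Z is on the critical path; changing it to 1 makes that path 26 minutes.
The critical path is still K→M→V→Z→H; finish is now 26 minutes.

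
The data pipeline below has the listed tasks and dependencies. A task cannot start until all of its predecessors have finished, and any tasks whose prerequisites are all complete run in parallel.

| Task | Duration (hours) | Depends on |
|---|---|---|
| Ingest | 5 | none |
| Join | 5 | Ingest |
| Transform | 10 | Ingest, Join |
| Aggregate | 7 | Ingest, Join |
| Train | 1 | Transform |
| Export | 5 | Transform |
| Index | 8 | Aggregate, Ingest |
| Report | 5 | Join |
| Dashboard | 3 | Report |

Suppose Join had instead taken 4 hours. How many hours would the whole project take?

24

Critical path before the change: Ingest→Join→Transform→Export = 5+5+10+5 = 25 giving 25 hours.
Join is on the critical path; changing it to 4 makes that path 24 hours.
The critical path is still Ingest→Join→Transform→Export; finish is now 24 hours.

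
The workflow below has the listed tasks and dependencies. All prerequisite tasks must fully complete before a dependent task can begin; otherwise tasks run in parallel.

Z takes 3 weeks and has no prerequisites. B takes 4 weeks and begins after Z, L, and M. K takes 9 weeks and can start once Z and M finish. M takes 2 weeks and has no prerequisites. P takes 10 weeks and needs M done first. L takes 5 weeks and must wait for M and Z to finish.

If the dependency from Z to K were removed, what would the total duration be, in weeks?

12

Before: longest chain Z→L→B = 3+5+4 = 12, finish 12.
Without Z→K, K's earliest start moves from 3 to 2.
The longest chain is now Z→L→B = 3+5+4 = 12, so the workflow takes 12 weeks.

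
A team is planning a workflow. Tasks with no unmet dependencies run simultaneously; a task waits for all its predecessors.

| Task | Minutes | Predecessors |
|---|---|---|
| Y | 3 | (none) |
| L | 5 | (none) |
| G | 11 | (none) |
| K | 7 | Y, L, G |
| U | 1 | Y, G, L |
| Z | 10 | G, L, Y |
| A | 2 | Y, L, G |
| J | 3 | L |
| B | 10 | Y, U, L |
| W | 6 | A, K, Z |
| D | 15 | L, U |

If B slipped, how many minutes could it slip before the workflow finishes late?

5

G→U→D = 11+1+15 = 27 sets the makespan at 27 minutes.
Longest path through B: 22 minutes (earliest finish 22, latest finish 27).
Slack of B = 17 − 12 = 5 minutes.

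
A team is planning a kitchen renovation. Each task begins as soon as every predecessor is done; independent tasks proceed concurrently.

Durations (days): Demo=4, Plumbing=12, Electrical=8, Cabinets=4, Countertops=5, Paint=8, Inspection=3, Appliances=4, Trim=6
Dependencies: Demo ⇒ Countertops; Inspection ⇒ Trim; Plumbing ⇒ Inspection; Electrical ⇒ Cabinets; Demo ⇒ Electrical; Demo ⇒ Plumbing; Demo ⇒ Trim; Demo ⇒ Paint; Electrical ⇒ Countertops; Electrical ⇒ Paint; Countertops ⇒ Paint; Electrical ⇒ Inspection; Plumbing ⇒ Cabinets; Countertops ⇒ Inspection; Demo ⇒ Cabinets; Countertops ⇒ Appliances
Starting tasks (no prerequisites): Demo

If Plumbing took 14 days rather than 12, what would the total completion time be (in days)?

Actual critical path: Demo→Electrical→Countertops→Inspection→Trim = 4+8+5+3+6 = 26 ⇒ 26 days.
Plumbing is off the critical path — its longest chain is 25 days, giving 1 of slack.
Now Demo→Plumbing→Inspection→Trim = 4+14+3+6 = 27 is longest, so the finish becomes 27 days.

27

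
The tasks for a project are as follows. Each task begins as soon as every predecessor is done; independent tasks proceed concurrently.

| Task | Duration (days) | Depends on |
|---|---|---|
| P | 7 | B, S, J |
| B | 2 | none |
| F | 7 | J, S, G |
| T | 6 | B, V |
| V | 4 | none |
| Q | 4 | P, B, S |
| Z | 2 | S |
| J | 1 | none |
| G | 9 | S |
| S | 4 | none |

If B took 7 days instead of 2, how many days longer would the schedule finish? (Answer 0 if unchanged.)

0

Actual critical path: S→G→F = 4+9+7 = 20 ⇒ 20 days.
B is off the critical path — its longest chain is 13 days, giving 7 of slack.
That remains the longest chain; total 20 days.
Change in finish: 20 − 20 = +0 days.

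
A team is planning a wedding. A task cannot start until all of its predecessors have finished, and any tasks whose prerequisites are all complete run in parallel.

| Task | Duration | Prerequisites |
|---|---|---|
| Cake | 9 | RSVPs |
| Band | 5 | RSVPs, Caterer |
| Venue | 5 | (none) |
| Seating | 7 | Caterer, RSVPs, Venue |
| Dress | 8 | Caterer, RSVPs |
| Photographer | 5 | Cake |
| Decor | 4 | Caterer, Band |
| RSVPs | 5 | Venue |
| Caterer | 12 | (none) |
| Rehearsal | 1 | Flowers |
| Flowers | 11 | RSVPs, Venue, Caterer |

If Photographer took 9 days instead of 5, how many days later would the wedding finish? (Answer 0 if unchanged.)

4

As given, the longest chain is Venue→RSVPs→Cake→Photographer = 5+5+9+5 = 24, so the finish is 24 days.
Photographer lies on that path, so at 9 days the path becomes 28 days.
That remains the longest chain; total 28 days.
Change in finish: 28 − 24 = +4 days.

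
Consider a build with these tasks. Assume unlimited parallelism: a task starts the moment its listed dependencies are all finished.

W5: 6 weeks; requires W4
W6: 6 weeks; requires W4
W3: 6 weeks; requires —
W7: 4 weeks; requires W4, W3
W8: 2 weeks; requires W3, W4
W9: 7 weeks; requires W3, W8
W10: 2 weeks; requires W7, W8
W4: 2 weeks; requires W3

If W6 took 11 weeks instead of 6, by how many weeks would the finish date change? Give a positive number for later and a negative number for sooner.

As given, the longest chain is W3→W4→W8→W9 = 6+2+2+7 = 17, so the finish is 17 weeks.
W6 is off the critical path — its longest chain is 14 weeks, giving 3 of slack.
Now W3→W4→W6 = 6+2+11 = 19 is longest, so the finish becomes 19 weeks.
Change in finish: 19 − 17 = +2 weeks.

2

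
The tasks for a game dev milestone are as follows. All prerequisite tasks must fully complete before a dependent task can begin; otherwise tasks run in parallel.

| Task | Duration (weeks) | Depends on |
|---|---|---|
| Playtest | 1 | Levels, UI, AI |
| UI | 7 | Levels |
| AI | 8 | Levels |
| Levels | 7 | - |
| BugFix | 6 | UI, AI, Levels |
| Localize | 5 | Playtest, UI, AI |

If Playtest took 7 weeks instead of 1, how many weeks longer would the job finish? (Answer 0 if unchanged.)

6

Actual critical path: Levels→AI→Playtest→Localize = 7+8+1+5 = 21 ⇒ 21 weeks.
Playtest is on the critical path; changing it to 7 makes that path 27 weeks.
No other chain overtakes it, so the finish is 27 weeks.
Change in finish: 27 − 21 = +6 weeks.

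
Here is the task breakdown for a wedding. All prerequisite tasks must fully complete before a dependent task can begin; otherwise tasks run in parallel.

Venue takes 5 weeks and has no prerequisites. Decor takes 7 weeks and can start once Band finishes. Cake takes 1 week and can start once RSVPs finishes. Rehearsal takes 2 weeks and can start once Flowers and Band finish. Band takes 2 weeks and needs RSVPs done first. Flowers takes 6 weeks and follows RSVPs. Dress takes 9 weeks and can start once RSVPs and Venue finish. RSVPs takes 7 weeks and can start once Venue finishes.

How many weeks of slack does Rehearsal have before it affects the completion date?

1

Critical path: Venue→RSVPs→Dress = 5+7+9 = 21, so the finish is 21 weeks.
Rehearsal finishes as early as 20 and must finish by 21.
Float = 21 − 20 = 1.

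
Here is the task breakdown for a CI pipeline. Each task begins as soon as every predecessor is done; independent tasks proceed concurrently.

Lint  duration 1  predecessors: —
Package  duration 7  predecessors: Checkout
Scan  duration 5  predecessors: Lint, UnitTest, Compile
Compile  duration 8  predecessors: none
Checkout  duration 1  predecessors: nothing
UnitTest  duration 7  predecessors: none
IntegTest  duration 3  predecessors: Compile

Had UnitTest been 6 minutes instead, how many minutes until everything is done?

Critical path before the change: Compile→Scan = 8+5 = 13 giving 13 minutes.
The longest path through UnitTest is only 12 minutes, so UnitTest has float 1.
The critical path is still Compile→Scan; finish is now 13 minutes.

13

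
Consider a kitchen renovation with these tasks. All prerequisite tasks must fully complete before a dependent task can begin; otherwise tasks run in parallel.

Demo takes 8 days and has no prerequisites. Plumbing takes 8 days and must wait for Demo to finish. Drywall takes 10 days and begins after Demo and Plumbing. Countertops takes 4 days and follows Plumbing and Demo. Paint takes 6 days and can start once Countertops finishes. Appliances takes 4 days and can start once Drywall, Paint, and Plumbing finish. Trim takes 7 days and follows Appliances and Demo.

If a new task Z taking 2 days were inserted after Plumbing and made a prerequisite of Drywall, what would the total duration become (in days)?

39

Originally the job takes 37 days.
With Z inserted, Drywall now waits for max(Demo, Plumbing, Z).
New critical path: Demo→Plumbing→Z→Drywall→Appliances→Trim = 8+8+2+10+4+7 = 39 ⇒ 39 days.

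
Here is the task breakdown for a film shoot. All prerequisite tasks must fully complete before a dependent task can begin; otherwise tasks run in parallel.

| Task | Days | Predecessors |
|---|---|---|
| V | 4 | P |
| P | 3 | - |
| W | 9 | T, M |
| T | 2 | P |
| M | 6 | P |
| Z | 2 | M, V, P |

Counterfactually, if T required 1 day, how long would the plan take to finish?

Critical path before the change: P→M→W = 3+6+9 = 18 giving 18 days.
T has 4 days of float (longest path through it is 14).
That remains the longest chain; total 18 days.

18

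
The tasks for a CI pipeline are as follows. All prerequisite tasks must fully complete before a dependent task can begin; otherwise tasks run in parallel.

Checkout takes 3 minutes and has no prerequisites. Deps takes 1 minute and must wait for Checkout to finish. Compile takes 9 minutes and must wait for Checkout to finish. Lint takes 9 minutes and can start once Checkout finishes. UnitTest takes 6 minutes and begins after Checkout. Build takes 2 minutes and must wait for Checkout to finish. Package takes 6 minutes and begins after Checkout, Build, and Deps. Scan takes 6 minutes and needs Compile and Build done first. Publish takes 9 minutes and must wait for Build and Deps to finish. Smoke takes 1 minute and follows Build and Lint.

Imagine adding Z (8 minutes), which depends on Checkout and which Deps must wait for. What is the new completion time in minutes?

Originally the project takes 18 minutes.
With Z inserted, Deps now waits for max(Checkout, Z).
New critical path: Checkout→Z→Deps→Publish = 3+8+1+9 = 21 ⇒ 21 minutes.

21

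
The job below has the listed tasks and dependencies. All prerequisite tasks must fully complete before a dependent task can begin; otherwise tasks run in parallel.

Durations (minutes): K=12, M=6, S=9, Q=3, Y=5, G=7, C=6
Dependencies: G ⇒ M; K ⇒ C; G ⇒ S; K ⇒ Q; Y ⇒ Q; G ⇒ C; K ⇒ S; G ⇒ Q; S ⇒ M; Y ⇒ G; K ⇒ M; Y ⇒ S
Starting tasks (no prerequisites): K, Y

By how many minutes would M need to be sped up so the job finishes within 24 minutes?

3

Current finish: 27 minutes; target: 24.
M is on every critical path, so each minute cut from M cuts the finish by one (this holds down to a finish of 22).
Need 27 − 24 = 3 minutes off M → M becomes 3 minutes, finish becomes 24.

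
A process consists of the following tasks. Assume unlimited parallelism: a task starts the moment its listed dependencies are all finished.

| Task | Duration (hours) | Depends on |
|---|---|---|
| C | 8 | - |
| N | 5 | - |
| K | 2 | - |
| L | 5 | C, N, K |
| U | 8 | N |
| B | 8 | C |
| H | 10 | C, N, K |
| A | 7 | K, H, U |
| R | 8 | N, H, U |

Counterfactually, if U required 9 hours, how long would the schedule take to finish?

26

Critical path before the change: C→H→R = 8+10+8 = 26 giving 26 hours.
U has 5 hours of float (longest path through it is 21).
That remains the longest chain; total 26 hours.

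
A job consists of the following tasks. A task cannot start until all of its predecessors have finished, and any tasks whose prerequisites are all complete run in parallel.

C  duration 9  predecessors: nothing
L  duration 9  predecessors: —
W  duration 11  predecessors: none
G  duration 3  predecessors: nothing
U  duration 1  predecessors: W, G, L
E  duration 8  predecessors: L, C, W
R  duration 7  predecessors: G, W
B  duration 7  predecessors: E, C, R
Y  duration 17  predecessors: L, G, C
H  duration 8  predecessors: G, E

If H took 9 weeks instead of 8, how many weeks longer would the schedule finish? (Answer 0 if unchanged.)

1

The binding path is W→E→H = 11+8+8 = 27; finish at 27 weeks.
Since H is critical, the +1 change carries straight to that chain (now 28 weeks).
That remains the longest chain; total 28 weeks.
Change in finish: 28 − 27 = +1 weeks.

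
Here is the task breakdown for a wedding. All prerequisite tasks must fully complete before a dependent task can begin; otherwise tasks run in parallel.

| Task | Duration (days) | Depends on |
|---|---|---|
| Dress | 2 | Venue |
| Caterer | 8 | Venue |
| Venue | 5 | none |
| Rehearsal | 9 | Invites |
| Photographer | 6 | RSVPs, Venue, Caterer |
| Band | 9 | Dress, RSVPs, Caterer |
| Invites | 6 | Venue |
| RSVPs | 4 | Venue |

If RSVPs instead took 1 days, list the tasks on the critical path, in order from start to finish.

Venue, Caterer, Band

Actual critical path: Venue→Caterer→Band = 5+8+9 = 22 ⇒ 22 days.
RSVPs is off the critical path — its longest chain is 18 days, giving 4 of slack.
No other chain overtakes it, so the finish is 22 days.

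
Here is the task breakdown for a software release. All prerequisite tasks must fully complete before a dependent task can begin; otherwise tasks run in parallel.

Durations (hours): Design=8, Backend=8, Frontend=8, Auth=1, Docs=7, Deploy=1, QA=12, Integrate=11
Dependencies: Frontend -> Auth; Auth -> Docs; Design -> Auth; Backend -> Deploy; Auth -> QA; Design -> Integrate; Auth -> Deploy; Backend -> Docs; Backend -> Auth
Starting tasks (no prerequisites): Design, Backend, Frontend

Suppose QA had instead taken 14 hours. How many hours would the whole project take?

23

Actual critical path: Design→Auth→QA = 8+1+12 = 21 ⇒ 21 hours.
QA is on the critical path; changing it to 14 makes that path 23 hours.
That remains the longest chain; total 23 hours.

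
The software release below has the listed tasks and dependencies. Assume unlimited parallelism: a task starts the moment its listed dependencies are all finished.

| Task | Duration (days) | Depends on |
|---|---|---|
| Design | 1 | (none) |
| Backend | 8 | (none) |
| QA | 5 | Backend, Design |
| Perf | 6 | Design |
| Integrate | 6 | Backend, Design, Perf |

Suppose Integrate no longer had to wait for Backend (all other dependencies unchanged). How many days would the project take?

13

Before: longest chain Backend→Integrate = 8+6 = 14, finish 14.
Without Backend→Integrate, Integrate's earliest start moves from 8 to 7.
After: Design→Perf→Integrate = 1+6+6 = 13 → 13 days.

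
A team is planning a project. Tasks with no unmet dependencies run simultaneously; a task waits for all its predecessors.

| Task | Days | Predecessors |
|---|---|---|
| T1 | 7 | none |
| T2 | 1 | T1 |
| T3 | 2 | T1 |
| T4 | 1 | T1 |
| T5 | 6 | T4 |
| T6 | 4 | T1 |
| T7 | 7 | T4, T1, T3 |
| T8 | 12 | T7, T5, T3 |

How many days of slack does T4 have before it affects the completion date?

1

T1→T3→T7→T8 = 7+2+7+12 = 28 sets the makespan at 28 days.
Longest path through T4: 27 days (earliest finish 8, latest finish 9).
Slack of T4 = 8 − 7 = 1 day.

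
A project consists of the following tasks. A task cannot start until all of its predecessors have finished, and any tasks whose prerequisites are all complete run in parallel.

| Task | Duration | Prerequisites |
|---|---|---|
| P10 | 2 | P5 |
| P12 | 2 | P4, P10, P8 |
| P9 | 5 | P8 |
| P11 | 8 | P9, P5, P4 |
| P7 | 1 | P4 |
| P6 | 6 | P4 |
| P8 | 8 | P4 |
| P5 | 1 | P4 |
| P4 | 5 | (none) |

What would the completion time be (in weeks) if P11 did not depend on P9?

Original critical path: P4→P8→P9→P11 = 5+8+5+8 = 26 ⇒ 26 weeks.
Without P9→P11, P11's earliest start moves from 18 to 6.
The longest chain is now P4→P8→P9 = 5+8+5 = 18, so the schedule takes 18 weeks.

18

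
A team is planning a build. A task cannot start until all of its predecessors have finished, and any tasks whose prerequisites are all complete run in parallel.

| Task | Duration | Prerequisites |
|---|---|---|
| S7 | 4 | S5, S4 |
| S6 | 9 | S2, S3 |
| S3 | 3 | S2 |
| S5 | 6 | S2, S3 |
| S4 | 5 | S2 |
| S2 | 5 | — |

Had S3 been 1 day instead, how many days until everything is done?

Baseline: S2→S3→S5→S7 = 5+3+6+4 = 18 → 18 days.
S3 is on the critical path; changing it to 1 makes that path 16 days.
The critical path is still S2→S3→S5→S7; finish is now 16 days.

16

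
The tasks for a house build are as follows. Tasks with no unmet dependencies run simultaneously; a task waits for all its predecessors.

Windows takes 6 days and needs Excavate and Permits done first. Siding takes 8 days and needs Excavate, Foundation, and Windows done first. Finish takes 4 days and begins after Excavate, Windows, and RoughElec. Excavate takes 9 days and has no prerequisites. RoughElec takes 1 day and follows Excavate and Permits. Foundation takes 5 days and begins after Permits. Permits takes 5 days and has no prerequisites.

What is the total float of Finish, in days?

The longest chain is Excavate→Windows→Siding = 9+6+8 = 23; overall finish 23 days.
The longest chain containing Finish totals 19 days.
Float = 23 − 19 = 4.

4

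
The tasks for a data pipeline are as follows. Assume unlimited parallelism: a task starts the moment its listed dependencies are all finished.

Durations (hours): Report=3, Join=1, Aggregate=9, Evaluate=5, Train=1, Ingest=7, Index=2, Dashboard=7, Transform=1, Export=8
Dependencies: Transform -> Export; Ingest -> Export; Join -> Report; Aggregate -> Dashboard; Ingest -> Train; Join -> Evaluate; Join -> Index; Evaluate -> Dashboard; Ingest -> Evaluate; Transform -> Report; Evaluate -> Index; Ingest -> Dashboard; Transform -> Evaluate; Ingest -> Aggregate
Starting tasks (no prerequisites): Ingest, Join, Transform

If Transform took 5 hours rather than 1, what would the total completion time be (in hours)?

23

The binding path is Ingest→Aggregate→Dashboard = 7+9+7 = 23; finish at 23 hours.
Transform is off the critical path — its longest chain is 13 hours, giving 10 of slack.
That remains the longest chain; total 23 hours.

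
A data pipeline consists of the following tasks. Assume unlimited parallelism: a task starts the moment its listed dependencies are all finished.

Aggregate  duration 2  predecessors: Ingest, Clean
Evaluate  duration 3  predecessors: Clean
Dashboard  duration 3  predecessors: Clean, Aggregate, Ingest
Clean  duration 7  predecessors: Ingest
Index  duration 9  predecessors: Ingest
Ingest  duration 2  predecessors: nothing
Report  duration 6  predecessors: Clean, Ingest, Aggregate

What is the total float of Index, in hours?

6

Ingest→Clean→Aggregate→Report = 2+7+2+6 = 17 sets the makespan at 17 hours.
The longest chain containing Index totals 11 hours.
Slack of Index = 8 − 2 = 6 hours.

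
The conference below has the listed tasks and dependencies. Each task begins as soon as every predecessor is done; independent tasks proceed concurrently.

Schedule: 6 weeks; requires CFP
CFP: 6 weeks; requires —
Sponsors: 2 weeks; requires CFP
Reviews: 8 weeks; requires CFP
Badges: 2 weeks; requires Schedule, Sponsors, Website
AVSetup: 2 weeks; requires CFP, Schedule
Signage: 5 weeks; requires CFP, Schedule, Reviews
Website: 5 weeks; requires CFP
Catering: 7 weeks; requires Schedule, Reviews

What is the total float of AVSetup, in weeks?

7

The longest chain is CFP→Reviews→Catering = 6+8+7 = 21; overall finish 21 weeks.
The longest chain containing AVSetup totals 14 weeks.
Float = 21 − 14 = 7.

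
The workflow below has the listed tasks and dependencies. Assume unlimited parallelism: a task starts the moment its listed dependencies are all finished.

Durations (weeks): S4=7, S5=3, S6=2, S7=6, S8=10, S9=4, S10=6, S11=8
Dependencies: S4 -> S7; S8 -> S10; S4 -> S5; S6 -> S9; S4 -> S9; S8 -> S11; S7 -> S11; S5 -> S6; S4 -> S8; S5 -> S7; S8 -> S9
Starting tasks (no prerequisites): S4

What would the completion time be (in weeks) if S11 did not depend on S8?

Original critical path: S4→S8→S11 = 7+10+8 = 25 ⇒ 25 weeks.
Without S8→S11, S11's earliest start moves from 17 to 16.
The longest chain is now S4→S5→S7→S11 = 7+3+6+8 = 24, so the schedule takes 24 weeks.

24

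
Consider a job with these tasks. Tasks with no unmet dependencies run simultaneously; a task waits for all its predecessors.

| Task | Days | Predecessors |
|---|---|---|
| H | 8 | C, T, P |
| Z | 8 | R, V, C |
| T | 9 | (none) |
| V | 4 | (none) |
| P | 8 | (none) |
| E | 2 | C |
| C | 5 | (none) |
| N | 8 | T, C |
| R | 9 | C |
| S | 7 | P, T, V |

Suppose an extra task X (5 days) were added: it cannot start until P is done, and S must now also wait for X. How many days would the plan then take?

Originally the plan takes 22 days.
With X inserted, S now waits for max(P, T, V, X).
New critical path: C→R→Z = 5+9+8 = 22 ⇒ 22 days.

22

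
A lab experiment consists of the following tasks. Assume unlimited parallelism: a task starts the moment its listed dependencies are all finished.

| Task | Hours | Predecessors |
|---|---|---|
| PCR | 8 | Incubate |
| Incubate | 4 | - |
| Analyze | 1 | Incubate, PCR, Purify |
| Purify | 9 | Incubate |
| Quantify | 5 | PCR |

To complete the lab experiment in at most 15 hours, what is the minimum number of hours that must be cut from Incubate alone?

Current finish: 17 hours; target: 15.
Incubate is on every critical path, so each hour cut from Incubate cuts the finish by one (this holds down to a finish of 14).
Need 17 − 15 = 2 hours off Incubate → Incubate becomes 2 hours, finish becomes 15.

2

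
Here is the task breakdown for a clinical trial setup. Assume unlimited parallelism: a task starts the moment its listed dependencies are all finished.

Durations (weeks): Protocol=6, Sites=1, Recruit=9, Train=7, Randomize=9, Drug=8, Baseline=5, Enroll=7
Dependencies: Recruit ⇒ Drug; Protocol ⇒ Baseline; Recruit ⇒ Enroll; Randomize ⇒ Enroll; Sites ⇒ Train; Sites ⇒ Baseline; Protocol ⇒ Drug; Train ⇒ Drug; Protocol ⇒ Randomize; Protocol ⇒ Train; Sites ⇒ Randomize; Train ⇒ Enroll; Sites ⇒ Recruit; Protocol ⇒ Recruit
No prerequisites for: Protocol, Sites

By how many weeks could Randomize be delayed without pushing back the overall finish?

1

Protocol→Recruit→Drug = 6+9+8 = 23 sets the makespan at 23 weeks.
Randomize finishes as early as 15 and must finish by 16.
Float = 23 − 22 = 1.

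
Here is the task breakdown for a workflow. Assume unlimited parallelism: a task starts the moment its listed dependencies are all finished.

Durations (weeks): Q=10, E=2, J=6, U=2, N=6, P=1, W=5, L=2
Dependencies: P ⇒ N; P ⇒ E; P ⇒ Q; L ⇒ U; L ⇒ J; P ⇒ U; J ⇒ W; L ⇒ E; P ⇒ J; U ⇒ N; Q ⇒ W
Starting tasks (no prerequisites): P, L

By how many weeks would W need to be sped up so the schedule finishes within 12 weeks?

Current finish: 16 weeks; target: 12.
W is on every critical path, so each week cut from W cuts the finish by one (this holds down to a finish of 12).
Need 16 − 12 = 4 weeks off W → W becomes 1 week, finish becomes 12.

4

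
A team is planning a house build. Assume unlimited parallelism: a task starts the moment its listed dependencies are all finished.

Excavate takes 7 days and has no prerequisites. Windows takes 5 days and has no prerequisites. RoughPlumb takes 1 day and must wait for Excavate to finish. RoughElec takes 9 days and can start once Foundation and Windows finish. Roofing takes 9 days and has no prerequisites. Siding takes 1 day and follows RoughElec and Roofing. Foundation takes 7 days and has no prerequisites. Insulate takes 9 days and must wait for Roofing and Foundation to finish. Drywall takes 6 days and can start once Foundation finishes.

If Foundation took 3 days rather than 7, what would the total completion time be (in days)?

18

As given, the longest chain is Roofing→Insulate = 9+9 = 18, so the finish is 18 days.
Foundation has 1 day of float (longest path through it is 17).
The critical path is still Roofing→Insulate; finish is now 18 days.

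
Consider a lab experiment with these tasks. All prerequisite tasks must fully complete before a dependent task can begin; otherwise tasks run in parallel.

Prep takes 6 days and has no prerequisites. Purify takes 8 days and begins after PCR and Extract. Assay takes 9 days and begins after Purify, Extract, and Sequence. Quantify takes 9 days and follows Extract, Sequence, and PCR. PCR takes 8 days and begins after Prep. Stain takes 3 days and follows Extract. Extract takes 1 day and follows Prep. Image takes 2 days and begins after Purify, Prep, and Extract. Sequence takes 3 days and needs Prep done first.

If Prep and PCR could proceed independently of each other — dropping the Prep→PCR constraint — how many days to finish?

25

Original critical path: Prep→PCR→Purify→Assay = 6+8+8+9 = 31 ⇒ 31 days.
Without Prep→PCR, PCR's earliest start moves from 6 to 0.
After: PCR→Purify→Assay = 8+8+9 = 25 → 25 days.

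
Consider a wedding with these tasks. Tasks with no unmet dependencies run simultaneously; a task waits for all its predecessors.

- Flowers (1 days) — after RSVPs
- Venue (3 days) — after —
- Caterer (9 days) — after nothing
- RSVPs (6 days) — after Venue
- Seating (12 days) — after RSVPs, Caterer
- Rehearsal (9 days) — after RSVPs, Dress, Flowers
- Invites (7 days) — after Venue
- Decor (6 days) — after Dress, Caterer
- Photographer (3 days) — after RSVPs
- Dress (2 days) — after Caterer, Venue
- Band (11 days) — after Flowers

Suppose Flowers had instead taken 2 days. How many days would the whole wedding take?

As given, the longest chain is Venue→RSVPs→Flowers→Band = 3+6+1+11 = 21, so the finish is 21 days.
Since Flowers is critical, the +1 change carries straight to that chain (now 22 days).
No other chain overtakes it, so the finish is 22 days.

22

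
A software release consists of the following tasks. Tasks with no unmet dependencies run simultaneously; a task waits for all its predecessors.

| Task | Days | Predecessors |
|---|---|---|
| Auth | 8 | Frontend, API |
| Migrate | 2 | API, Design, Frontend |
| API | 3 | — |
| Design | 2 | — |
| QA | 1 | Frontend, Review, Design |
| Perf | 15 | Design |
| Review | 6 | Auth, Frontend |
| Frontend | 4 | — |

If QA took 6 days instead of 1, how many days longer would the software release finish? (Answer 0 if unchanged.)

The binding path is Frontend→Auth→Review→QA = 4+8+6+1 = 19; finish at 19 days.
QA lies on that path, so at 6 days the path becomes 24 days.
That remains the longest chain; total 24 days.
Change in finish: 24 − 19 = +5 days.

5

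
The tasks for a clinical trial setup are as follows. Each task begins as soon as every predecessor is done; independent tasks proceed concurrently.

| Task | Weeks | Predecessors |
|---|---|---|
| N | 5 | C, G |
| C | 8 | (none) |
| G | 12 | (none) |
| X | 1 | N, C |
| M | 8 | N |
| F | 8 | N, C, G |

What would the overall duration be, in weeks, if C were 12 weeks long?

The binding path is G→N→F = 12+5+8 = 25; finish at 25 weeks.
C has 4 weeks of float (longest path through it is 21).
No other chain overtakes it, so the finish is 25 weeks.

25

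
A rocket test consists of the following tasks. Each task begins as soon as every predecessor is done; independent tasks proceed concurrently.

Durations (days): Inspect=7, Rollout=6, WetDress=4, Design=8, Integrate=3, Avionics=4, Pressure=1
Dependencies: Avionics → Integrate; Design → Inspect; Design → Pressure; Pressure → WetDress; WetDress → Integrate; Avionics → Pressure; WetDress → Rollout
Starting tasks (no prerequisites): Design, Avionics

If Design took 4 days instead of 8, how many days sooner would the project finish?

The binding path is Design→Pressure→WetDress→Rollout = 8+1+4+6 = 19; finish at 19 days.
Design is on the critical path; changing it to 4 makes that path 15 days.
The critical path is still Design→Pressure→WetDress→Rollout; finish is now 15 days.
Change in finish: 15 − 19 = -4 days.

4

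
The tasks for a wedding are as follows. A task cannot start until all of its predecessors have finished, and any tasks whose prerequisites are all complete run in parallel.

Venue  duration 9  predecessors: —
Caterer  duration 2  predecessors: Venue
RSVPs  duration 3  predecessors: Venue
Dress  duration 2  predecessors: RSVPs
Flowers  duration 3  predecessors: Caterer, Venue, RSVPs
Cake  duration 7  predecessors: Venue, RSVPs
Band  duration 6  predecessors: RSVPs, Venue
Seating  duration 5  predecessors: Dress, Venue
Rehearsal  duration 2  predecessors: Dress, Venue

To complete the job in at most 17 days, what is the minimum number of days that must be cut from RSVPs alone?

2

Current finish: 19 days; target: 17.
RSVPs is on every critical path, so each day cut from RSVPs cuts the finish by one (this holds down to a finish of 17).
Need 19 − 17 = 2 days off RSVPs → RSVPs becomes 1 day, finish becomes 17.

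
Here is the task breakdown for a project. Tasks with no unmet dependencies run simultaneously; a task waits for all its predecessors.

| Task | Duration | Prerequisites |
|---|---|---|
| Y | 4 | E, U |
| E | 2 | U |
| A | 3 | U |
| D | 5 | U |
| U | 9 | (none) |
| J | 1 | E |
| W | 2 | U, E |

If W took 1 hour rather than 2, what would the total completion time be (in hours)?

15

Critical path before the change: U→E→Y = 9+2+4 = 15 giving 15 hours.
The longest path through W is only 13 hours, so W has float 2.
The critical path is still U→E→Y; finish is now 15 hours.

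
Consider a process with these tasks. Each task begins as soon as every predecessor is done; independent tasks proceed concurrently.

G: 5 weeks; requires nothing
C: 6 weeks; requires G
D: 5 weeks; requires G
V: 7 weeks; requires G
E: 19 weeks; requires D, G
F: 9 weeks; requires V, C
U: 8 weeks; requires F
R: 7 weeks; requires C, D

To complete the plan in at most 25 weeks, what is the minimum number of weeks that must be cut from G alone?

4

Current finish: 29 weeks; target: 25.
G is on every critical path, so each week cut from G cuts the finish by one (this holds down to a finish of 25).
Need 29 − 25 = 4 weeks off G → G becomes 1 week, finish becomes 25.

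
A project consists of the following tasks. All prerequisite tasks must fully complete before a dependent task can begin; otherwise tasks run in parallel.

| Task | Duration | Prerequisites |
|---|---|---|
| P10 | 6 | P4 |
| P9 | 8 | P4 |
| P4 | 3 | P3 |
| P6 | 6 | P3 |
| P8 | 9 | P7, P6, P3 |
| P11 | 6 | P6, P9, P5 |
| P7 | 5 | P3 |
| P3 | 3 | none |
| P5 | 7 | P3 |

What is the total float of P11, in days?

0

The longest chain is P3→P4→P9→P11 = 3+3+8+6 = 20; overall finish 20 days.
The longest chain containing P11 totals 20 days.
Slack of P11 = 14 − 14 = 0 days.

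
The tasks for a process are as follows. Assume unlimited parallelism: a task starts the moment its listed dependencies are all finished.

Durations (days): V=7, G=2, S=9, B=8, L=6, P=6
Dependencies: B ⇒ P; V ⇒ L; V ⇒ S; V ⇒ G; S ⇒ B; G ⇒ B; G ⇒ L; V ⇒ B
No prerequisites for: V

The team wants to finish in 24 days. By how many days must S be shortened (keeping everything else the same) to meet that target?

6

Current finish: 30 days; target: 24.
S is on every critical path, so each day cut from S cuts the finish by one (this holds down to a finish of 23).
Need 30 − 24 = 6 days off S → S becomes 3 days, finish becomes 24.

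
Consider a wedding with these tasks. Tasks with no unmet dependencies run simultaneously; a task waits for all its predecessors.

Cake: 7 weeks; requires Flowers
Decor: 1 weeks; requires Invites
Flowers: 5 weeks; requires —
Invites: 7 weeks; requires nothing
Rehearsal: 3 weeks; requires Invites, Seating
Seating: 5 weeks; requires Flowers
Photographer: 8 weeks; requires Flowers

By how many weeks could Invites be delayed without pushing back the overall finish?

3

Critical path: Flowers→Seating→Rehearsal = 5+5+3 = 13, so the finish is 13 weeks.
Longest path through Invites: 10 weeks (earliest finish 7, latest finish 10).
So Invites can slip 10 − 7 = 3 weeks.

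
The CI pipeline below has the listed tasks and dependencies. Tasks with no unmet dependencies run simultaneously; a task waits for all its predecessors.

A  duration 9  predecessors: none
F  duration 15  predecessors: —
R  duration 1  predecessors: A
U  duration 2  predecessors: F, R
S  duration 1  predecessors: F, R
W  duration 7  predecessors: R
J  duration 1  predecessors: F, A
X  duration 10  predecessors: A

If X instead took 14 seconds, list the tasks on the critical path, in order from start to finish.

A, X

The binding path is A→X = 9+10 = 19; finish at 19 seconds.
X is on the critical path; changing it to 14 makes that path 23 seconds.
That remains the longest chain; total 23 seconds.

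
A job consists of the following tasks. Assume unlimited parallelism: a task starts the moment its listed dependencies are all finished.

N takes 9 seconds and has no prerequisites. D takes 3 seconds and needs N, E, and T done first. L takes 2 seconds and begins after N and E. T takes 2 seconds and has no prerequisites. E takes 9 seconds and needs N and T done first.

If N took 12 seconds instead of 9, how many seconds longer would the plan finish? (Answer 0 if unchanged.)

3

As given, the longest chain is N→E→D = 9+9+3 = 21, so the finish is 21 seconds.
N lies on that path, so at 12 seconds the path becomes 24 seconds.
That remains the longest chain; total 24 seconds.
Change in finish: 24 − 21 = +3 seconds.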